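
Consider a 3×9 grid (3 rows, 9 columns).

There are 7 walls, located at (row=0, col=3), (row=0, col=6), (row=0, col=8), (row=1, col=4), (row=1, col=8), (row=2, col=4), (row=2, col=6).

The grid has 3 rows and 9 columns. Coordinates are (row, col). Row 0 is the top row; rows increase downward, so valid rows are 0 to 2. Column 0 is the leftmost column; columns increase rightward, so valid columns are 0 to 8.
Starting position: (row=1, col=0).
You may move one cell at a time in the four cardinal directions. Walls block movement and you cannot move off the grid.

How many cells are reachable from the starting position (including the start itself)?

Answer: Reachable cells: 11

Derivation:
BFS flood-fill from (row=1, col=0):
  Distance 0: (row=1, col=0)
  Distance 1: (row=0, col=0), (row=1, col=1), (row=2, col=0)
  Distance 2: (row=0, col=1), (row=1, col=2), (row=2, col=1)
  Distance 3: (row=0, col=2), (row=1, col=3), (row=2, col=2)
  Distance 4: (row=2, col=3)
Total reachable: 11 (grid has 20 open cells total)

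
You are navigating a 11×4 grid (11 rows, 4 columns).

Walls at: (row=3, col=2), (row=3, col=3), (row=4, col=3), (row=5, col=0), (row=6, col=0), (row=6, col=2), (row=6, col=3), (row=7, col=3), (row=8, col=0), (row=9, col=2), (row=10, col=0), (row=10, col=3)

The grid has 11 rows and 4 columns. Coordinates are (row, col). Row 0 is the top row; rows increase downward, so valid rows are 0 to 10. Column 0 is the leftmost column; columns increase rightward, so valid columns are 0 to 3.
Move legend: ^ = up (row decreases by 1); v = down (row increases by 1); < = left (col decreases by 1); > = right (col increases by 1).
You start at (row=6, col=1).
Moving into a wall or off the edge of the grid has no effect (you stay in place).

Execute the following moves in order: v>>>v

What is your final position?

Answer: Final position: (row=8, col=2)

Derivation:
Start: (row=6, col=1)
  v (down): (row=6, col=1) -> (row=7, col=1)
  > (right): (row=7, col=1) -> (row=7, col=2)
  > (right): blocked, stay at (row=7, col=2)
  > (right): blocked, stay at (row=7, col=2)
  v (down): (row=7, col=2) -> (row=8, col=2)
Final: (row=8, col=2)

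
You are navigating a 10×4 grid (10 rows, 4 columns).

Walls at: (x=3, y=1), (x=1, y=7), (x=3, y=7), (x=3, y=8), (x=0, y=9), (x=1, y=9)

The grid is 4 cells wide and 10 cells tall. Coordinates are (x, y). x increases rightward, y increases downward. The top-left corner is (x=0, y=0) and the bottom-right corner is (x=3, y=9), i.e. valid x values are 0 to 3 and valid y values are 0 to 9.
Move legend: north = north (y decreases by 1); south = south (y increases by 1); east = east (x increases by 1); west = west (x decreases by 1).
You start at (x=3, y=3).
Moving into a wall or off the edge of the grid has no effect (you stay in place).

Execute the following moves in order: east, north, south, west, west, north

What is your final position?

Start: (x=3, y=3)
  east (east): blocked, stay at (x=3, y=3)
  north (north): (x=3, y=3) -> (x=3, y=2)
  south (south): (x=3, y=2) -> (x=3, y=3)
  west (west): (x=3, y=3) -> (x=2, y=3)
  west (west): (x=2, y=3) -> (x=1, y=3)
  north (north): (x=1, y=3) -> (x=1, y=2)
Final: (x=1, y=2)

Answer: Final position: (x=1, y=2)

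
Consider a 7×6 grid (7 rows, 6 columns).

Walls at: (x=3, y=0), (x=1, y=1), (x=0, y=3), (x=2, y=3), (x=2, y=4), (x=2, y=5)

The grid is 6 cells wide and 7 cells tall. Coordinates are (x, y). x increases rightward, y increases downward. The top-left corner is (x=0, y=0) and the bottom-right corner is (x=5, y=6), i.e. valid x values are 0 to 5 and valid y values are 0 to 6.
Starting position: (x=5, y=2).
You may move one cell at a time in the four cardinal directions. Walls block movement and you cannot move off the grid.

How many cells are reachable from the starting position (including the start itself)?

Answer: Reachable cells: 36

Derivation:
BFS flood-fill from (x=5, y=2):
  Distance 0: (x=5, y=2)
  Distance 1: (x=5, y=1), (x=4, y=2), (x=5, y=3)
  Distance 2: (x=5, y=0), (x=4, y=1), (x=3, y=2), (x=4, y=3), (x=5, y=4)
  Distance 3: (x=4, y=0), (x=3, y=1), (x=2, y=2), (x=3, y=3), (x=4, y=4), (x=5, y=5)
  Distance 4: (x=2, y=1), (x=1, y=2), (x=3, y=4), (x=4, y=5), (x=5, y=6)
  Distance 5: (x=2, y=0), (x=0, y=2), (x=1, y=3), (x=3, y=5), (x=4, y=6)
  Distance 6: (x=1, y=0), (x=0, y=1), (x=1, y=4), (x=3, y=6)
  Distance 7: (x=0, y=0), (x=0, y=4), (x=1, y=5), (x=2, y=6)
  Distance 8: (x=0, y=5), (x=1, y=6)
  Distance 9: (x=0, y=6)
Total reachable: 36 (grid has 36 open cells total)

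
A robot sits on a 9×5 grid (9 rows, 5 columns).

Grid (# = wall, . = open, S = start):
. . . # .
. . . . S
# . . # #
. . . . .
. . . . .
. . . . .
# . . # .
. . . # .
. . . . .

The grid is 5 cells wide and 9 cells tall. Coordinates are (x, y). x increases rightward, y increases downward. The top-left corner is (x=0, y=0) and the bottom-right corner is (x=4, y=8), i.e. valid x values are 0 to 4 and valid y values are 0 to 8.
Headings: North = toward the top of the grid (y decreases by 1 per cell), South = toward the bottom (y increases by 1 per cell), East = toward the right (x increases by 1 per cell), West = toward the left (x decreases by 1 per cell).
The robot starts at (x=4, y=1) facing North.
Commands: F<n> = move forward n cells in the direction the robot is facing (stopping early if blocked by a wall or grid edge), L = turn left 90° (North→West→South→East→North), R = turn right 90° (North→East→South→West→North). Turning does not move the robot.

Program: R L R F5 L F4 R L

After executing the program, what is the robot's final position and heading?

Answer: Final position: (x=4, y=0), facing North

Derivation:
Start: (x=4, y=1), facing North
  R: turn right, now facing East
  L: turn left, now facing North
  R: turn right, now facing East
  F5: move forward 0/5 (blocked), now at (x=4, y=1)
  L: turn left, now facing North
  F4: move forward 1/4 (blocked), now at (x=4, y=0)
  R: turn right, now facing East
  L: turn left, now facing North
Final: (x=4, y=0), facing North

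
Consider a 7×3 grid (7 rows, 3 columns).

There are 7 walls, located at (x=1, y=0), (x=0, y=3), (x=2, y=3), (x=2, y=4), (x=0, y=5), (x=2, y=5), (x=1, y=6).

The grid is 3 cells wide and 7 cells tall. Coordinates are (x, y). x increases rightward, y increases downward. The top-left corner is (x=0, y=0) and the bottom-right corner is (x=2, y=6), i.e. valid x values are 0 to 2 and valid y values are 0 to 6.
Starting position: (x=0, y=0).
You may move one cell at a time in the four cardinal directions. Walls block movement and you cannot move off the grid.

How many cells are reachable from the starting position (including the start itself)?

Answer: Reachable cells: 12

Derivation:
BFS flood-fill from (x=0, y=0):
  Distance 0: (x=0, y=0)
  Distance 1: (x=0, y=1)
  Distance 2: (x=1, y=1), (x=0, y=2)
  Distance 3: (x=2, y=1), (x=1, y=2)
  Distance 4: (x=2, y=0), (x=2, y=2), (x=1, y=3)
  Distance 5: (x=1, y=4)
  Distance 6: (x=0, y=4), (x=1, y=5)
Total reachable: 12 (grid has 14 open cells total)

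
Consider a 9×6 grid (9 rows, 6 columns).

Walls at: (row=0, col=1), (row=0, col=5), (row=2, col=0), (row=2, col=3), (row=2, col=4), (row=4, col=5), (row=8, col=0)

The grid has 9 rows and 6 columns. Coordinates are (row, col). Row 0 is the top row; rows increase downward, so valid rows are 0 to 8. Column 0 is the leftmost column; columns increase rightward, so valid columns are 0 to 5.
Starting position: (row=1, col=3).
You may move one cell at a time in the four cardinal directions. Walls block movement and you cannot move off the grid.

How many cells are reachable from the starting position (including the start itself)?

Answer: Reachable cells: 47

Derivation:
BFS flood-fill from (row=1, col=3):
  Distance 0: (row=1, col=3)
  Distance 1: (row=0, col=3), (row=1, col=2), (row=1, col=4)
  Distance 2: (row=0, col=2), (row=0, col=4), (row=1, col=1), (row=1, col=5), (row=2, col=2)
  Distance 3: (row=1, col=0), (row=2, col=1), (row=2, col=5), (row=3, col=2)
  Distance 4: (row=0, col=0), (row=3, col=1), (row=3, col=3), (row=3, col=5), (row=4, col=2)
  Distance 5: (row=3, col=0), (row=3, col=4), (row=4, col=1), (row=4, col=3), (row=5, col=2)
  Distance 6: (row=4, col=0), (row=4, col=4), (row=5, col=1), (row=5, col=3), (row=6, col=2)
  Distance 7: (row=5, col=0), (row=5, col=4), (row=6, col=1), (row=6, col=3), (row=7, col=2)
  Distance 8: (row=5, col=5), (row=6, col=0), (row=6, col=4), (row=7, col=1), (row=7, col=3), (row=8, col=2)
  Distance 9: (row=6, col=5), (row=7, col=0), (row=7, col=4), (row=8, col=1), (row=8, col=3)
  Distance 10: (row=7, col=5), (row=8, col=4)
  Distance 11: (row=8, col=5)
Total reachable: 47 (grid has 47 open cells total)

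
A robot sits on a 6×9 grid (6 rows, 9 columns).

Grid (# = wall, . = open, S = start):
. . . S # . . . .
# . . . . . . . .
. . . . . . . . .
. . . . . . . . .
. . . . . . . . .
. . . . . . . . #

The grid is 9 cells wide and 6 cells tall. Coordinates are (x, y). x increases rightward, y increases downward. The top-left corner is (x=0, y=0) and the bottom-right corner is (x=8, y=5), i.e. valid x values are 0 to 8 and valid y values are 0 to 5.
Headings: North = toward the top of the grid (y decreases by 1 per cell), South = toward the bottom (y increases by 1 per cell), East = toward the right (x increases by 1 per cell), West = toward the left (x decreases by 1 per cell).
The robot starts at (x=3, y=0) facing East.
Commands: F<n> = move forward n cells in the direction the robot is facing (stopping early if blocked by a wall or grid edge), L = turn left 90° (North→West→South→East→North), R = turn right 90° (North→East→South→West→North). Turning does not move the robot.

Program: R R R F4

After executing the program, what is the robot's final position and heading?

Start: (x=3, y=0), facing East
  R: turn right, now facing South
  R: turn right, now facing West
  R: turn right, now facing North
  F4: move forward 0/4 (blocked), now at (x=3, y=0)
Final: (x=3, y=0), facing North

Answer: Final position: (x=3, y=0), facing North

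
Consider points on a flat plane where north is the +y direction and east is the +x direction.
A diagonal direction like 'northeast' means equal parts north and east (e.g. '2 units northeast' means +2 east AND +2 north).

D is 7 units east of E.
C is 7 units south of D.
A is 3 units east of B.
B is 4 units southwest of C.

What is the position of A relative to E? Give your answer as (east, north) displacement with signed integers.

Place E at the origin (east=0, north=0).
  D is 7 units east of E: delta (east=+7, north=+0); D at (east=7, north=0).
  C is 7 units south of D: delta (east=+0, north=-7); C at (east=7, north=-7).
  B is 4 units southwest of C: delta (east=-4, north=-4); B at (east=3, north=-11).
  A is 3 units east of B: delta (east=+3, north=+0); A at (east=6, north=-11).
Therefore A relative to E: (east=6, north=-11).

Answer: A is at (east=6, north=-11) relative to E.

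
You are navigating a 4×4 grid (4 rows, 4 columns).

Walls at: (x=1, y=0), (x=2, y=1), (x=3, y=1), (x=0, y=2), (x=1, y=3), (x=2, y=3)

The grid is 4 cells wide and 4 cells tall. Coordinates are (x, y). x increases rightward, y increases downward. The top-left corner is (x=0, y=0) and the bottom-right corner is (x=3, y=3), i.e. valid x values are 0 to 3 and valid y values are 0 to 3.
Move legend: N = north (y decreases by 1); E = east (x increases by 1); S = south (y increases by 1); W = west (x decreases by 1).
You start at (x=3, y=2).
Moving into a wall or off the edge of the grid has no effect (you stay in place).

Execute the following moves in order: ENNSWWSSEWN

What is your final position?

Start: (x=3, y=2)
  E (east): blocked, stay at (x=3, y=2)
  N (north): blocked, stay at (x=3, y=2)
  N (north): blocked, stay at (x=3, y=2)
  S (south): (x=3, y=2) -> (x=3, y=3)
  W (west): blocked, stay at (x=3, y=3)
  W (west): blocked, stay at (x=3, y=3)
  S (south): blocked, stay at (x=3, y=3)
  S (south): blocked, stay at (x=3, y=3)
  E (east): blocked, stay at (x=3, y=3)
  W (west): blocked, stay at (x=3, y=3)
  N (north): (x=3, y=3) -> (x=3, y=2)
Final: (x=3, y=2)

Answer: Final position: (x=3, y=2)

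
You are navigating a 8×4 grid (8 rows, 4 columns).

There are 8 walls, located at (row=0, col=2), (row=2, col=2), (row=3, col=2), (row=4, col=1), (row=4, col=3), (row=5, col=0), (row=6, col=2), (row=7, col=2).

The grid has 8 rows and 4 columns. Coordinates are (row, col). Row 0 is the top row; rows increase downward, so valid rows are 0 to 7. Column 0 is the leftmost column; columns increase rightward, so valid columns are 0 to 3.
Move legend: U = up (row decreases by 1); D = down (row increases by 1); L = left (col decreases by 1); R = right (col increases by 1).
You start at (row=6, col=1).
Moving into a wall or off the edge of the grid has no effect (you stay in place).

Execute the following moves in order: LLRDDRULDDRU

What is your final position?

Start: (row=6, col=1)
  L (left): (row=6, col=1) -> (row=6, col=0)
  L (left): blocked, stay at (row=6, col=0)
  R (right): (row=6, col=0) -> (row=6, col=1)
  D (down): (row=6, col=1) -> (row=7, col=1)
  D (down): blocked, stay at (row=7, col=1)
  R (right): blocked, stay at (row=7, col=1)
  U (up): (row=7, col=1) -> (row=6, col=1)
  L (left): (row=6, col=1) -> (row=6, col=0)
  D (down): (row=6, col=0) -> (row=7, col=0)
  D (down): blocked, stay at (row=7, col=0)
  R (right): (row=7, col=0) -> (row=7, col=1)
  U (up): (row=7, col=1) -> (row=6, col=1)
Final: (row=6, col=1)

Answer: Final position: (row=6, col=1)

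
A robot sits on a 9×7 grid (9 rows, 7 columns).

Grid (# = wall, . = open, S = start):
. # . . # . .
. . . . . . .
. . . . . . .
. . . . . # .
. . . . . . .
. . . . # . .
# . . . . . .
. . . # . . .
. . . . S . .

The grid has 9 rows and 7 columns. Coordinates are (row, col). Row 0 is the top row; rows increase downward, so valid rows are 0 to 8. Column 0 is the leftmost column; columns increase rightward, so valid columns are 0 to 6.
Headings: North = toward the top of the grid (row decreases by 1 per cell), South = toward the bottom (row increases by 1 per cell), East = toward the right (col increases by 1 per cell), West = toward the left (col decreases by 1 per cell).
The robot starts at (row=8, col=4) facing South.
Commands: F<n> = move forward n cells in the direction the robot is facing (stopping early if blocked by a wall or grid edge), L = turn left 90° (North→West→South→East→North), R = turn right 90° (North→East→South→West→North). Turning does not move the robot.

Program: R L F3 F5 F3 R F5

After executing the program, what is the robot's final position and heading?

Answer: Final position: (row=8, col=0), facing West

Derivation:
Start: (row=8, col=4), facing South
  R: turn right, now facing West
  L: turn left, now facing South
  F3: move forward 0/3 (blocked), now at (row=8, col=4)
  F5: move forward 0/5 (blocked), now at (row=8, col=4)
  F3: move forward 0/3 (blocked), now at (row=8, col=4)
  R: turn right, now facing West
  F5: move forward 4/5 (blocked), now at (row=8, col=0)
Final: (row=8, col=0), facing West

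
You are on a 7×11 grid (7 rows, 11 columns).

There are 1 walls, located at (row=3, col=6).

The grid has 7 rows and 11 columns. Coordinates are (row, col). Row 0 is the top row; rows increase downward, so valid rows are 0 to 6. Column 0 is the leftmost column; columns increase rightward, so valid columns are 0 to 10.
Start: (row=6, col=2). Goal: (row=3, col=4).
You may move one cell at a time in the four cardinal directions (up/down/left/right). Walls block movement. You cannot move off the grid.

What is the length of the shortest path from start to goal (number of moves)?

BFS from (row=6, col=2) until reaching (row=3, col=4):
  Distance 0: (row=6, col=2)
  Distance 1: (row=5, col=2), (row=6, col=1), (row=6, col=3)
  Distance 2: (row=4, col=2), (row=5, col=1), (row=5, col=3), (row=6, col=0), (row=6, col=4)
  Distance 3: (row=3, col=2), (row=4, col=1), (row=4, col=3), (row=5, col=0), (row=5, col=4), (row=6, col=5)
  Distance 4: (row=2, col=2), (row=3, col=1), (row=3, col=3), (row=4, col=0), (row=4, col=4), (row=5, col=5), (row=6, col=6)
  Distance 5: (row=1, col=2), (row=2, col=1), (row=2, col=3), (row=3, col=0), (row=3, col=4), (row=4, col=5), (row=5, col=6), (row=6, col=7)  <- goal reached here
One shortest path (5 moves): (row=6, col=2) -> (row=6, col=3) -> (row=6, col=4) -> (row=5, col=4) -> (row=4, col=4) -> (row=3, col=4)

Answer: Shortest path length: 5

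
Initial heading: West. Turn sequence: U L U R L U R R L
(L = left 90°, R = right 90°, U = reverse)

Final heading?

Answer: Final heading: East

Derivation:
Start: West
  U (U-turn (180°)) -> East
  L (left (90° counter-clockwise)) -> North
  U (U-turn (180°)) -> South
  R (right (90° clockwise)) -> West
  L (left (90° counter-clockwise)) -> South
  U (U-turn (180°)) -> North
  R (right (90° clockwise)) -> East
  R (right (90° clockwise)) -> South
  L (left (90° counter-clockwise)) -> East
Final: East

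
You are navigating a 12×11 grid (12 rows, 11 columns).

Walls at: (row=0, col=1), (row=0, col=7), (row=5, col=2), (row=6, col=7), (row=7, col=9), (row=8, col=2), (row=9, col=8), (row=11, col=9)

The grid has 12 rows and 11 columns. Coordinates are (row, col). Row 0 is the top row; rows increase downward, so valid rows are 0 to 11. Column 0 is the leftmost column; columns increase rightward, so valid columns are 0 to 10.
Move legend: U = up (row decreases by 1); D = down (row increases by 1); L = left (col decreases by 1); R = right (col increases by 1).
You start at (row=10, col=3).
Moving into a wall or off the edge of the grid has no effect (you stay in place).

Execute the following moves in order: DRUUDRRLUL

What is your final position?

Answer: Final position: (row=9, col=4)

Derivation:
Start: (row=10, col=3)
  D (down): (row=10, col=3) -> (row=11, col=3)
  R (right): (row=11, col=3) -> (row=11, col=4)
  U (up): (row=11, col=4) -> (row=10, col=4)
  U (up): (row=10, col=4) -> (row=9, col=4)
  D (down): (row=9, col=4) -> (row=10, col=4)
  R (right): (row=10, col=4) -> (row=10, col=5)
  R (right): (row=10, col=5) -> (row=10, col=6)
  L (left): (row=10, col=6) -> (row=10, col=5)
  U (up): (row=10, col=5) -> (row=9, col=5)
  L (left): (row=9, col=5) -> (row=9, col=4)
Final: (row=9, col=4)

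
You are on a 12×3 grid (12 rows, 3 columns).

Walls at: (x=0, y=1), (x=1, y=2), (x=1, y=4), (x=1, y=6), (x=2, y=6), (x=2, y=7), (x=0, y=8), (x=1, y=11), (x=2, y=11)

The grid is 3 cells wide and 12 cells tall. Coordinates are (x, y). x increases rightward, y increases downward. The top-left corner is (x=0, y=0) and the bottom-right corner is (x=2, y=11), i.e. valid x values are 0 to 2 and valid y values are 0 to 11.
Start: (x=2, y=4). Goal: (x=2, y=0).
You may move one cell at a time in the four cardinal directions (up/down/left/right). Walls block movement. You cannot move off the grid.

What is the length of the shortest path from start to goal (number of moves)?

BFS from (x=2, y=4) until reaching (x=2, y=0):
  Distance 0: (x=2, y=4)
  Distance 1: (x=2, y=3), (x=2, y=5)
  Distance 2: (x=2, y=2), (x=1, y=3), (x=1, y=5)
  Distance 3: (x=2, y=1), (x=0, y=3), (x=0, y=5)
  Distance 4: (x=2, y=0), (x=1, y=1), (x=0, y=2), (x=0, y=4), (x=0, y=6)  <- goal reached here
One shortest path (4 moves): (x=2, y=4) -> (x=2, y=3) -> (x=2, y=2) -> (x=2, y=1) -> (x=2, y=0)

Answer: Shortest path length: 4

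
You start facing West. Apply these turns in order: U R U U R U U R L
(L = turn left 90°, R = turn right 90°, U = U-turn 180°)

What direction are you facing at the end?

Start: West
  U (U-turn (180°)) -> East
  R (right (90° clockwise)) -> South
  U (U-turn (180°)) -> North
  U (U-turn (180°)) -> South
  R (right (90° clockwise)) -> West
  U (U-turn (180°)) -> East
  U (U-turn (180°)) -> West
  R (right (90° clockwise)) -> North
  L (left (90° counter-clockwise)) -> West
Final: West

Answer: Final heading: West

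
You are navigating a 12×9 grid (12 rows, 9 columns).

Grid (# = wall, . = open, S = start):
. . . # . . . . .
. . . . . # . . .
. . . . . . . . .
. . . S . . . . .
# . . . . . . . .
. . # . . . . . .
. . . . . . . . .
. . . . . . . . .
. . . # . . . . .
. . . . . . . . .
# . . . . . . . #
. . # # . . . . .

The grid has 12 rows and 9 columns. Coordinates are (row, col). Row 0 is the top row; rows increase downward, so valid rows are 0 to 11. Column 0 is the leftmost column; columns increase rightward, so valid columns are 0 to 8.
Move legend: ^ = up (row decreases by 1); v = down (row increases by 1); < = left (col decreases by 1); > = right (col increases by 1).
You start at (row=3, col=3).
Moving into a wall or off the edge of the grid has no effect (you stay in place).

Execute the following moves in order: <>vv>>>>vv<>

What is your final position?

Start: (row=3, col=3)
  < (left): (row=3, col=3) -> (row=3, col=2)
  > (right): (row=3, col=2) -> (row=3, col=3)
  v (down): (row=3, col=3) -> (row=4, col=3)
  v (down): (row=4, col=3) -> (row=5, col=3)
  > (right): (row=5, col=3) -> (row=5, col=4)
  > (right): (row=5, col=4) -> (row=5, col=5)
  > (right): (row=5, col=5) -> (row=5, col=6)
  > (right): (row=5, col=6) -> (row=5, col=7)
  v (down): (row=5, col=7) -> (row=6, col=7)
  v (down): (row=6, col=7) -> (row=7, col=7)
  < (left): (row=7, col=7) -> (row=7, col=6)
  > (right): (row=7, col=6) -> (row=7, col=7)
Final: (row=7, col=7)

Answer: Final position: (row=7, col=7)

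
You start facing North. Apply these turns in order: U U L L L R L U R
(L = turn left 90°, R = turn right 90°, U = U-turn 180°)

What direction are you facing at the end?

Start: North
  U (U-turn (180°)) -> South
  U (U-turn (180°)) -> North
  L (left (90° counter-clockwise)) -> West
  L (left (90° counter-clockwise)) -> South
  L (left (90° counter-clockwise)) -> East
  R (right (90° clockwise)) -> South
  L (left (90° counter-clockwise)) -> East
  U (U-turn (180°)) -> West
  R (right (90° clockwise)) -> North
Final: North

Answer: Final heading: North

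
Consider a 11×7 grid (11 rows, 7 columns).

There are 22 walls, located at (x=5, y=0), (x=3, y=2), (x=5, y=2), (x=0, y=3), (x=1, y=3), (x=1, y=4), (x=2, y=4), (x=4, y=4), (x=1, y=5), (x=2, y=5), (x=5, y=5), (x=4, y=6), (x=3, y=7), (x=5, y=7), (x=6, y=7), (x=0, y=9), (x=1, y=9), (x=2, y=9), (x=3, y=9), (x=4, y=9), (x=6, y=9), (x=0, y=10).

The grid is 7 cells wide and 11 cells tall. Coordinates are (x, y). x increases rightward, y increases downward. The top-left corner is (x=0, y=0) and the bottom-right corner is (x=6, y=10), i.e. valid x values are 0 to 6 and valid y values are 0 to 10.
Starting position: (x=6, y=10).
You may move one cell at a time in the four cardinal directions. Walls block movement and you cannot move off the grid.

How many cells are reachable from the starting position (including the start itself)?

Answer: Reachable cells: 55

Derivation:
BFS flood-fill from (x=6, y=10):
  Distance 0: (x=6, y=10)
  Distance 1: (x=5, y=10)
  Distance 2: (x=5, y=9), (x=4, y=10)
  Distance 3: (x=5, y=8), (x=3, y=10)
  Distance 4: (x=4, y=8), (x=6, y=8), (x=2, y=10)
  Distance 5: (x=4, y=7), (x=3, y=8), (x=1, y=10)
  Distance 6: (x=2, y=8)
  Distance 7: (x=2, y=7), (x=1, y=8)
  Distance 8: (x=2, y=6), (x=1, y=7), (x=0, y=8)
  Distance 9: (x=1, y=6), (x=3, y=6), (x=0, y=7)
  Distance 10: (x=3, y=5), (x=0, y=6)
  Distance 11: (x=3, y=4), (x=0, y=5), (x=4, y=5)
  Distance 12: (x=3, y=3), (x=0, y=4)
  Distance 13: (x=2, y=3), (x=4, y=3)
  Distance 14: (x=2, y=2), (x=4, y=2), (x=5, y=3)
  Distance 15: (x=2, y=1), (x=4, y=1), (x=1, y=2), (x=6, y=3), (x=5, y=4)
  Distance 16: (x=2, y=0), (x=4, y=0), (x=1, y=1), (x=3, y=1), (x=5, y=1), (x=0, y=2), (x=6, y=2), (x=6, y=4)
  Distance 17: (x=1, y=0), (x=3, y=0), (x=0, y=1), (x=6, y=1), (x=6, y=5)
  Distance 18: (x=0, y=0), (x=6, y=0), (x=6, y=6)
  Distance 19: (x=5, y=6)
Total reachable: 55 (grid has 55 open cells total)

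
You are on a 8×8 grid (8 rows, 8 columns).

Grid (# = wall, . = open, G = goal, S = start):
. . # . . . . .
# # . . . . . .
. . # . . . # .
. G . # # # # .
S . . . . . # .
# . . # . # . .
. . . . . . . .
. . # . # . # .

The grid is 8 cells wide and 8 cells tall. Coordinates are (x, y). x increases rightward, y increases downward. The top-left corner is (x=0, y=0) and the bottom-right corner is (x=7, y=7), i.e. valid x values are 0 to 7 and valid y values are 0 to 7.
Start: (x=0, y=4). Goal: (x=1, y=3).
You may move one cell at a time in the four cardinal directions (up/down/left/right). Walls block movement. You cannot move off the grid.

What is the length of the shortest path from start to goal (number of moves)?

Answer: Shortest path length: 2

Derivation:
BFS from (x=0, y=4) until reaching (x=1, y=3):
  Distance 0: (x=0, y=4)
  Distance 1: (x=0, y=3), (x=1, y=4)
  Distance 2: (x=0, y=2), (x=1, y=3), (x=2, y=4), (x=1, y=5)  <- goal reached here
One shortest path (2 moves): (x=0, y=4) -> (x=1, y=4) -> (x=1, y=3)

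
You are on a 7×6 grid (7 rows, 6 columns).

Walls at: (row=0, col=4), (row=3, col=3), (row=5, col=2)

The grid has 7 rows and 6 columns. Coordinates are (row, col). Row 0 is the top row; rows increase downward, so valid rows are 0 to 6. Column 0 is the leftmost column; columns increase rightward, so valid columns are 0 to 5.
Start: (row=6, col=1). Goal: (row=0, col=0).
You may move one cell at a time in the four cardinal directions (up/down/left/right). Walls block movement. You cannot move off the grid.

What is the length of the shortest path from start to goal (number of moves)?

BFS from (row=6, col=1) until reaching (row=0, col=0):
  Distance 0: (row=6, col=1)
  Distance 1: (row=5, col=1), (row=6, col=0), (row=6, col=2)
  Distance 2: (row=4, col=1), (row=5, col=0), (row=6, col=3)
  Distance 3: (row=3, col=1), (row=4, col=0), (row=4, col=2), (row=5, col=3), (row=6, col=4)
  Distance 4: (row=2, col=1), (row=3, col=0), (row=3, col=2), (row=4, col=3), (row=5, col=4), (row=6, col=5)
  Distance 5: (row=1, col=1), (row=2, col=0), (row=2, col=2), (row=4, col=4), (row=5, col=5)
  Distance 6: (row=0, col=1), (row=1, col=0), (row=1, col=2), (row=2, col=3), (row=3, col=4), (row=4, col=5)
  Distance 7: (row=0, col=0), (row=0, col=2), (row=1, col=3), (row=2, col=4), (row=3, col=5)  <- goal reached here
One shortest path (7 moves): (row=6, col=1) -> (row=6, col=0) -> (row=5, col=0) -> (row=4, col=0) -> (row=3, col=0) -> (row=2, col=0) -> (row=1, col=0) -> (row=0, col=0)

Answer: Shortest path length: 7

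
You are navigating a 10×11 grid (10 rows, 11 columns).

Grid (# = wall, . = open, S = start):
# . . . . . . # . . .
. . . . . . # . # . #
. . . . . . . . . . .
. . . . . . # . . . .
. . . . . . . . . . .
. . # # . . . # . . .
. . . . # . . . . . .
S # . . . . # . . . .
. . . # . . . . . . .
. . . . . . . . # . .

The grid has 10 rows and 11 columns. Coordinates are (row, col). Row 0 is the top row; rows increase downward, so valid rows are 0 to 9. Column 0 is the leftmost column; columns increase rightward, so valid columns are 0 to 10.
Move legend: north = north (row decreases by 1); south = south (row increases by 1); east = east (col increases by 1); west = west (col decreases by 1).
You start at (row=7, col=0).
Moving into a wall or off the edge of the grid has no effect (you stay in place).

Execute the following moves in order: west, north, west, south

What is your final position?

Answer: Final position: (row=7, col=0)

Derivation:
Start: (row=7, col=0)
  west (west): blocked, stay at (row=7, col=0)
  north (north): (row=7, col=0) -> (row=6, col=0)
  west (west): blocked, stay at (row=6, col=0)
  south (south): (row=6, col=0) -> (row=7, col=0)
Final: (row=7, col=0)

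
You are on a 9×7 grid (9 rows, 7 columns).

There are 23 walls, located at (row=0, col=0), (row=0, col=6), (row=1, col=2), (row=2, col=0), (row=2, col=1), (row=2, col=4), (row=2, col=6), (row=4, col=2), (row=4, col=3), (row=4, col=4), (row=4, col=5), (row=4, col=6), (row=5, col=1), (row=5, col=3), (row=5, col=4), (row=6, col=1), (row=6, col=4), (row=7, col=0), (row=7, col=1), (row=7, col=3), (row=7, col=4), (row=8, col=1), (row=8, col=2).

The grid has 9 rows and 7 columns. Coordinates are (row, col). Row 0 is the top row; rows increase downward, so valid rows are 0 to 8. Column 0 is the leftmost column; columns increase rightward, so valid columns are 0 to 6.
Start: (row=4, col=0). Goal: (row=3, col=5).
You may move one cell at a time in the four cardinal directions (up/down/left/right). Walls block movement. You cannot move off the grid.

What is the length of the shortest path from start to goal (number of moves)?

BFS from (row=4, col=0) until reaching (row=3, col=5):
  Distance 0: (row=4, col=0)
  Distance 1: (row=3, col=0), (row=4, col=1), (row=5, col=0)
  Distance 2: (row=3, col=1), (row=6, col=0)
  Distance 3: (row=3, col=2)
  Distance 4: (row=2, col=2), (row=3, col=3)
  Distance 5: (row=2, col=3), (row=3, col=4)
  Distance 6: (row=1, col=3), (row=3, col=5)  <- goal reached here
One shortest path (6 moves): (row=4, col=0) -> (row=4, col=1) -> (row=3, col=1) -> (row=3, col=2) -> (row=3, col=3) -> (row=3, col=4) -> (row=3, col=5)

Answer: Shortest path length: 6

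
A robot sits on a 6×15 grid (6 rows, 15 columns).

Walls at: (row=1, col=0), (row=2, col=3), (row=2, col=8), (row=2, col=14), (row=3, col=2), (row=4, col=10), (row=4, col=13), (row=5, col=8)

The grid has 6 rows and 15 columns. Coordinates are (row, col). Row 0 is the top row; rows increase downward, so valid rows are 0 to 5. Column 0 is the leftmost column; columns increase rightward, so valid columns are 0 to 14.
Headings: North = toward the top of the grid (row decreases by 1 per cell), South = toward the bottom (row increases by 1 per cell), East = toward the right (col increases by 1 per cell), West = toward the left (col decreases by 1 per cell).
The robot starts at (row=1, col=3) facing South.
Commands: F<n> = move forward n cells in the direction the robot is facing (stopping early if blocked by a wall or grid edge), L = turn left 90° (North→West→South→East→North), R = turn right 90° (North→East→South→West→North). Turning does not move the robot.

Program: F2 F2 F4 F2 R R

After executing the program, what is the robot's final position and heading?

Answer: Final position: (row=1, col=3), facing North

Derivation:
Start: (row=1, col=3), facing South
  F2: move forward 0/2 (blocked), now at (row=1, col=3)
  F2: move forward 0/2 (blocked), now at (row=1, col=3)
  F4: move forward 0/4 (blocked), now at (row=1, col=3)
  F2: move forward 0/2 (blocked), now at (row=1, col=3)
  R: turn right, now facing West
  R: turn right, now facing North
Final: (row=1, col=3), facing North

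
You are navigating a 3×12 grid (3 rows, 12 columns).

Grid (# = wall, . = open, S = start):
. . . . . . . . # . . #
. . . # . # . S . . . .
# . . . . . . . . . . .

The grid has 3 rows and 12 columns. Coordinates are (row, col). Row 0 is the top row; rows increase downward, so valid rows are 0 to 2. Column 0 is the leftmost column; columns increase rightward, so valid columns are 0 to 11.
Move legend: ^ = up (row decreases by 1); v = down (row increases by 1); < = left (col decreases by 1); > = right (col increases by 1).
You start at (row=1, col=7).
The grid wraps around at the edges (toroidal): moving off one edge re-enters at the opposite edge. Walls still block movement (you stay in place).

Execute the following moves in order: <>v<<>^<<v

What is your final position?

Start: (row=1, col=7)
  < (left): (row=1, col=7) -> (row=1, col=6)
  > (right): (row=1, col=6) -> (row=1, col=7)
  v (down): (row=1, col=7) -> (row=2, col=7)
  < (left): (row=2, col=7) -> (row=2, col=6)
  < (left): (row=2, col=6) -> (row=2, col=5)
  > (right): (row=2, col=5) -> (row=2, col=6)
  ^ (up): (row=2, col=6) -> (row=1, col=6)
  < (left): blocked, stay at (row=1, col=6)
  < (left): blocked, stay at (row=1, col=6)
  v (down): (row=1, col=6) -> (row=2, col=6)
Final: (row=2, col=6)

Answer: Final position: (row=2, col=6)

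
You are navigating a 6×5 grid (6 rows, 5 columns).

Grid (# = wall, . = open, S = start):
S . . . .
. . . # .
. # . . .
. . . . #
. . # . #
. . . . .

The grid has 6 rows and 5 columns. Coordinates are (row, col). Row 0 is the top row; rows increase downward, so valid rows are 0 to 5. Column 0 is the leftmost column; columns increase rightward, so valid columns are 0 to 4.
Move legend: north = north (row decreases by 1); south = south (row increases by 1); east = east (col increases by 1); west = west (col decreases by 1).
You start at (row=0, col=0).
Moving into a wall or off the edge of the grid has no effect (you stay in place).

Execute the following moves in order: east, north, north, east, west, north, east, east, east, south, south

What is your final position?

Answer: Final position: (row=2, col=4)

Derivation:
Start: (row=0, col=0)
  east (east): (row=0, col=0) -> (row=0, col=1)
  north (north): blocked, stay at (row=0, col=1)
  north (north): blocked, stay at (row=0, col=1)
  east (east): (row=0, col=1) -> (row=0, col=2)
  west (west): (row=0, col=2) -> (row=0, col=1)
  north (north): blocked, stay at (row=0, col=1)
  east (east): (row=0, col=1) -> (row=0, col=2)
  east (east): (row=0, col=2) -> (row=0, col=3)
  east (east): (row=0, col=3) -> (row=0, col=4)
  south (south): (row=0, col=4) -> (row=1, col=4)
  south (south): (row=1, col=4) -> (row=2, col=4)
Final: (row=2, col=4)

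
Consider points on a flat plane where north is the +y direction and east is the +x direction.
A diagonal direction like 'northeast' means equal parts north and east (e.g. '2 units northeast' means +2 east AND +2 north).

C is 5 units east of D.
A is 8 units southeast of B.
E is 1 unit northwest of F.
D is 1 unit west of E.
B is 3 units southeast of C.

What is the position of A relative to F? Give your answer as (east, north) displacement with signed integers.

Place F at the origin (east=0, north=0).
  E is 1 unit northwest of F: delta (east=-1, north=+1); E at (east=-1, north=1).
  D is 1 unit west of E: delta (east=-1, north=+0); D at (east=-2, north=1).
  C is 5 units east of D: delta (east=+5, north=+0); C at (east=3, north=1).
  B is 3 units southeast of C: delta (east=+3, north=-3); B at (east=6, north=-2).
  A is 8 units southeast of B: delta (east=+8, north=-8); A at (east=14, north=-10).
Therefore A relative to F: (east=14, north=-10).

Answer: A is at (east=14, north=-10) relative to F.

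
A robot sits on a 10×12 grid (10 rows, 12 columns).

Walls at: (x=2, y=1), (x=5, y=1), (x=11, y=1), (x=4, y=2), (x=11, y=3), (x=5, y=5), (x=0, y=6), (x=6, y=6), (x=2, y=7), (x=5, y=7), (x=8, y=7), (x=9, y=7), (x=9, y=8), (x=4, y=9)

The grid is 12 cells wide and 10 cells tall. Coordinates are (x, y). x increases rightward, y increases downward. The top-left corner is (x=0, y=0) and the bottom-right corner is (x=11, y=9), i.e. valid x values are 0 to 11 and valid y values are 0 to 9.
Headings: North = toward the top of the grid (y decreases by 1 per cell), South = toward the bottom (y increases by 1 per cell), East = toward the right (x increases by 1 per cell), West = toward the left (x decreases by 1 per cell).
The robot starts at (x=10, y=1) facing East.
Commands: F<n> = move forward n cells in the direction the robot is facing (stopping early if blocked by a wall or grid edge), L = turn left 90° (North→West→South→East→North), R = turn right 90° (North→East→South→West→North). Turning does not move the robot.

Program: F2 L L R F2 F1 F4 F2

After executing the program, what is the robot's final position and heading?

Start: (x=10, y=1), facing East
  F2: move forward 0/2 (blocked), now at (x=10, y=1)
  L: turn left, now facing North
  L: turn left, now facing West
  R: turn right, now facing North
  F2: move forward 1/2 (blocked), now at (x=10, y=0)
  F1: move forward 0/1 (blocked), now at (x=10, y=0)
  F4: move forward 0/4 (blocked), now at (x=10, y=0)
  F2: move forward 0/2 (blocked), now at (x=10, y=0)
Final: (x=10, y=0), facing North

Answer: Final position: (x=10, y=0), facing North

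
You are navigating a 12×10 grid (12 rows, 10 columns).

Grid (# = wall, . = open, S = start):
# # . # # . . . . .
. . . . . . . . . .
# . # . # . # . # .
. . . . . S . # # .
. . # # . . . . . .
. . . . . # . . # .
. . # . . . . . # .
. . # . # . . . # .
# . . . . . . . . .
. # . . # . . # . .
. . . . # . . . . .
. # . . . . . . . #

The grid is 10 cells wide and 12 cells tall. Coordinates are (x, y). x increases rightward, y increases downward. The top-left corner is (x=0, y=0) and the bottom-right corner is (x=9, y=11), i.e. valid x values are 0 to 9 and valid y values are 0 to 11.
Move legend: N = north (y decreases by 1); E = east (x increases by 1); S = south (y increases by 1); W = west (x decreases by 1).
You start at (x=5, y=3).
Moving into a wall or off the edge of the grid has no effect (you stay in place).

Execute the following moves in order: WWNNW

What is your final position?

Answer: Final position: (x=2, y=1)

Derivation:
Start: (x=5, y=3)
  W (west): (x=5, y=3) -> (x=4, y=3)
  W (west): (x=4, y=3) -> (x=3, y=3)
  N (north): (x=3, y=3) -> (x=3, y=2)
  N (north): (x=3, y=2) -> (x=3, y=1)
  W (west): (x=3, y=1) -> (x=2, y=1)
Final: (x=2, y=1)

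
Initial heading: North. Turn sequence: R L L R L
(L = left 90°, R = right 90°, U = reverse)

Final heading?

Answer: Final heading: West

Derivation:
Start: North
  R (right (90° clockwise)) -> East
  L (left (90° counter-clockwise)) -> North
  L (left (90° counter-clockwise)) -> West
  R (right (90° clockwise)) -> North
  L (left (90° counter-clockwise)) -> West
Final: West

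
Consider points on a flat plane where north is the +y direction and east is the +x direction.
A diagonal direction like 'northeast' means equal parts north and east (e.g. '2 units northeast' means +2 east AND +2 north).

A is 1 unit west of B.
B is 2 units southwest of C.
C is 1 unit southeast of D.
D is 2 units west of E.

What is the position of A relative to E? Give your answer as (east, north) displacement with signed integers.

Place E at the origin (east=0, north=0).
  D is 2 units west of E: delta (east=-2, north=+0); D at (east=-2, north=0).
  C is 1 unit southeast of D: delta (east=+1, north=-1); C at (east=-1, north=-1).
  B is 2 units southwest of C: delta (east=-2, north=-2); B at (east=-3, north=-3).
  A is 1 unit west of B: delta (east=-1, north=+0); A at (east=-4, north=-3).
Therefore A relative to E: (east=-4, north=-3).

Answer: A is at (east=-4, north=-3) relative to E.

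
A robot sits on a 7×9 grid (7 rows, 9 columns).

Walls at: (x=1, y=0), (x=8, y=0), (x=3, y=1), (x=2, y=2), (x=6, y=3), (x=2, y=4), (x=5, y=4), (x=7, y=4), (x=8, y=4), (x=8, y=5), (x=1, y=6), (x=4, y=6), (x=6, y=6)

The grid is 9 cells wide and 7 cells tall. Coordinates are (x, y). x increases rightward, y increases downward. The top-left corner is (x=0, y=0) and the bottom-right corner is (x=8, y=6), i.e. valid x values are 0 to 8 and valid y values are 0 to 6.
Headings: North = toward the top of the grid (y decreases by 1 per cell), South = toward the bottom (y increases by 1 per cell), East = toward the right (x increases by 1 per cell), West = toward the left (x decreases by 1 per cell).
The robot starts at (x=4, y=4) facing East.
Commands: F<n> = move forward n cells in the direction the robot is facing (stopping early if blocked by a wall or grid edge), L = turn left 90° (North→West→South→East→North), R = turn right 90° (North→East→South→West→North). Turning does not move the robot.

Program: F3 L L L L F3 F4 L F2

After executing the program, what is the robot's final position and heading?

Start: (x=4, y=4), facing East
  F3: move forward 0/3 (blocked), now at (x=4, y=4)
  L: turn left, now facing North
  L: turn left, now facing West
  L: turn left, now facing South
  L: turn left, now facing East
  F3: move forward 0/3 (blocked), now at (x=4, y=4)
  F4: move forward 0/4 (blocked), now at (x=4, y=4)
  L: turn left, now facing North
  F2: move forward 2, now at (x=4, y=2)
Final: (x=4, y=2), facing North

Answer: Final position: (x=4, y=2), facing North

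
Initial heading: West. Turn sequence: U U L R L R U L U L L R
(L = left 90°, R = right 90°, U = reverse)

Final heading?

Start: West
  U (U-turn (180°)) -> East
  U (U-turn (180°)) -> West
  L (left (90° counter-clockwise)) -> South
  R (right (90° clockwise)) -> West
  L (left (90° counter-clockwise)) -> South
  R (right (90° clockwise)) -> West
  U (U-turn (180°)) -> East
  L (left (90° counter-clockwise)) -> North
  U (U-turn (180°)) -> South
  L (left (90° counter-clockwise)) -> East
  L (left (90° counter-clockwise)) -> North
  R (right (90° clockwise)) -> East
Final: East

Answer: Final heading: East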